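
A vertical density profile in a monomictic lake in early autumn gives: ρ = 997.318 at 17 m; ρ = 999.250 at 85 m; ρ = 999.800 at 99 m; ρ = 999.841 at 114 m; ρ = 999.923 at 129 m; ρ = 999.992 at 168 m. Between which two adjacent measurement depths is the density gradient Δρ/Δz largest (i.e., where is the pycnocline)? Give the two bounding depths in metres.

Compute the density gradient over each adjacent pair:
  17–85 m: Δρ/Δz = 1.932/68 = 0.028 kg m⁻⁴
  85–99 m: Δρ/Δz = 0.550/14 = 0.039 kg m⁻⁴
  99–114 m: Δρ/Δz = 0.041/15 = 2.7 × 10⁻³ kg m⁻⁴
  114–129 m: Δρ/Δz = 0.082/15 = 5.5 × 10⁻³ kg m⁻⁴
  129–168 m: Δρ/Δz = 0.069/39 = 1.8 × 10⁻³ kg m⁻⁴
The largest gradient is in the 85–99 m interval — the pycnocline.

85–99 m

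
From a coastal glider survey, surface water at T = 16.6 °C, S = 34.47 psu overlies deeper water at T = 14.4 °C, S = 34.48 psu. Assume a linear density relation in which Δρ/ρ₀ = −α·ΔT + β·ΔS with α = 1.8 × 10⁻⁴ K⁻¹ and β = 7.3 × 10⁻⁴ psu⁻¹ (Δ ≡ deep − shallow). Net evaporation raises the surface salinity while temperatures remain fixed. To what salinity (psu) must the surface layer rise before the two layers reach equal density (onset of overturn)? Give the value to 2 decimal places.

Neutral buoyancy requires −α(T_deep − T_surf) + β(S_deep − S_surf′) = 0.
S_surf′ = S_deep − (α/β)·ΔT = 34.48 − (1.8 × 10⁻⁴/7.3 × 10⁻⁴)·(-2.2) = 35.0225 psu.
Increase required: 35.0225 − 34.47 = 0.5525 psu.

35.02 psu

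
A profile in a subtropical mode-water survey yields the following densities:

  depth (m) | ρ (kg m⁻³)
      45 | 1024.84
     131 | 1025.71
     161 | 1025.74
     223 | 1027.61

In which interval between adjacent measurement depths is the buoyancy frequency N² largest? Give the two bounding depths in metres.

161–223 m

Compute the density gradient over each adjacent pair:
  45–131 m: Δρ/Δz = 0.87/86 = 0.010 kg m⁻⁴
  131–161 m: Δρ/Δz = 0.03/30 = 1.0 × 10⁻³ kg m⁻⁴
  161–223 m: Δρ/Δz = 1.87/62 = 0.030 kg m⁻⁴
The largest gradient is in the 161–223 m interval — the pycnocline.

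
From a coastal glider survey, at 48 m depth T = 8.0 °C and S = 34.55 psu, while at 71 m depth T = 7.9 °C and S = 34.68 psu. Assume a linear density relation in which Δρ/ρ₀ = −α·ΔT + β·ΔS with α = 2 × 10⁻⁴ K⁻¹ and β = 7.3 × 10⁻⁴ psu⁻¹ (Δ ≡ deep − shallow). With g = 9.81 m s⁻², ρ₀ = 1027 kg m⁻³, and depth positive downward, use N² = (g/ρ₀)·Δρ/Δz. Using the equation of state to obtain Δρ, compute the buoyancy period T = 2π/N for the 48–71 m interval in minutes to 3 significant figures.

15.0 min

ΔT = -0.1 K, ΔS = +0.13 psu (deep − shallow).
Δρ/ρ₀ = −αΔT + βΔS = 2.00 × 10⁻⁵ + 9.49 × 10⁻⁵ = 1.149 × 10⁻⁴, so Δρ ≈ 0.1180 kg m⁻³.
N² = (g/ρ₀)·Δρ/Δz = g·(Δρ/ρ₀)/Δz = 9.81 × 1.149 × 10⁻⁴ / 23 = 4.9007 × 10⁻⁵ s⁻².
N = √(4.9007 × 10⁻⁵) = 7.0005 × 10⁻³ rad s⁻¹ → T = 2π/N = 897.53 s = 14.959 min ≈ 15.0 min.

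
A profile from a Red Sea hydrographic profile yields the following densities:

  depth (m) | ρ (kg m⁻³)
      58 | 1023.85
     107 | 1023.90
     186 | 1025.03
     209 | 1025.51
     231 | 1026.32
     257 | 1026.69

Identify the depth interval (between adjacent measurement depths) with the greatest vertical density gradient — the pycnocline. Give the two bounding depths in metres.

Compute the density gradient over each adjacent pair:
  58–107 m: Δρ/Δz = 0.05/49 = 1.0 × 10⁻³ kg m⁻⁴
  107–186 m: Δρ/Δz = 1.13/79 = 0.014 kg m⁻⁴
  186–209 m: Δρ/Δz = 0.48/23 = 0.021 kg m⁻⁴
  209–231 m: Δρ/Δz = 0.81/22 = 0.037 kg m⁻⁴
  231–257 m: Δρ/Δz = 0.37/26 = 0.014 kg m⁻⁴
The largest gradient is in the 209–231 m interval — the pycnocline.

209–231 m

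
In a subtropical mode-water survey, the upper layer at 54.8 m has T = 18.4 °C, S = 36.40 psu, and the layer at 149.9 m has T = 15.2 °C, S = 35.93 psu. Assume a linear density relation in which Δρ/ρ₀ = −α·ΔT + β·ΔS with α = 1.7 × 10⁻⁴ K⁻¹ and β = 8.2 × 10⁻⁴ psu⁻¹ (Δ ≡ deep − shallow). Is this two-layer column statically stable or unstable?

ΔT = 15.2 − 18.4 = -3.2 K and ΔS = 35.93 − 36.40 = -0.47 psu (deep − shallow).
−αΔT = 5.44 × 10⁻⁴; βΔS = -3.854 × 10⁻⁴; sum Δρ/ρ₀ = 1.586 × 10⁻⁴.
Δρ/ρ₀ > 0, so Δρ > 0: deeper water is denser → statically stable.

stable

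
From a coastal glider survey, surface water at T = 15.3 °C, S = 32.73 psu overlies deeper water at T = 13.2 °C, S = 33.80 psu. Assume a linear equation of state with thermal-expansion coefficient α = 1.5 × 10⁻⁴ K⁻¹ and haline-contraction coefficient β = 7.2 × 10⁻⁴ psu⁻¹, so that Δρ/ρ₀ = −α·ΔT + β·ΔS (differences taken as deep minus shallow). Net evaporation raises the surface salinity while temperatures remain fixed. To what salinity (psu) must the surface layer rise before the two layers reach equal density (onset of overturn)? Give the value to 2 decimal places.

34.24 psu

Neutral buoyancy requires −α(T_deep − T_surf) + β(S_deep − S_surf′) = 0.
S_surf′ = S_deep − (α/β)·ΔT = 33.80 − (1.5 × 10⁻⁴/7.2 × 10⁻⁴)·(-2.1) = 34.2375 psu.
Increase required: 34.2375 − 32.73 = 1.5075 psu.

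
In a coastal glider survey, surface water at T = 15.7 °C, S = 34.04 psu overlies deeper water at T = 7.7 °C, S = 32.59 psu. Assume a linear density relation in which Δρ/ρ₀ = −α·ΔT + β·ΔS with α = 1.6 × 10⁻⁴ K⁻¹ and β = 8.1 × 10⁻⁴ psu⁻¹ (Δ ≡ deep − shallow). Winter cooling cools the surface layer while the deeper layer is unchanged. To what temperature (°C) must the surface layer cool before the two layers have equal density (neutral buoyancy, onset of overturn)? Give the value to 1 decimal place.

15.0 °C

Neutral buoyancy requires Δρ = 0, i.e. −α(T_deep − T_surf′) + β(S_deep − S_surf) = 0.
T_surf′ = T_deep − (β/α)·ΔS = 7.7 − (8.1 × 10⁻⁴/1.6 × 10⁻⁴)·(-1.45) = 15.041 °C.
Cooling required: 15.7 − (15.041) = 0.659 °C.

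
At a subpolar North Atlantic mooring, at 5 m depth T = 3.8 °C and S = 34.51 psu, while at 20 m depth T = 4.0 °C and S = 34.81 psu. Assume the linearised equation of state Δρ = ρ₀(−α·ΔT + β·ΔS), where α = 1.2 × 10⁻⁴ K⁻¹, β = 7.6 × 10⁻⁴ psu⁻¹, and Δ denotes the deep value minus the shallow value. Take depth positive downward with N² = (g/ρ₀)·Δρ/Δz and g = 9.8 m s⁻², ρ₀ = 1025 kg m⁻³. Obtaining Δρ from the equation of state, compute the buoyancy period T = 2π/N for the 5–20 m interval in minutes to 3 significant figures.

9.07 min

ΔT = +0.2 K, ΔS = +0.30 psu (deep − shallow).
Δρ/ρ₀ = −αΔT + βΔS = -2.40 × 10⁻⁵ + 2.28 × 10⁻⁴ = 2.04 × 10⁻⁴, so Δρ ≈ 0.2091 kg m⁻³.
N² = (g/ρ₀)·Δρ/Δz = g·(Δρ/ρ₀)/Δz = 9.8 × 2.04 × 10⁻⁴ / 15 = 1.3328 × 10⁻⁴ s⁻².
N = √(1.3328 × 10⁻⁴) = 0.011545 rad s⁻¹ → T = 2π/N = 544.23 s = 9.0705 min ≈ 9.07 min.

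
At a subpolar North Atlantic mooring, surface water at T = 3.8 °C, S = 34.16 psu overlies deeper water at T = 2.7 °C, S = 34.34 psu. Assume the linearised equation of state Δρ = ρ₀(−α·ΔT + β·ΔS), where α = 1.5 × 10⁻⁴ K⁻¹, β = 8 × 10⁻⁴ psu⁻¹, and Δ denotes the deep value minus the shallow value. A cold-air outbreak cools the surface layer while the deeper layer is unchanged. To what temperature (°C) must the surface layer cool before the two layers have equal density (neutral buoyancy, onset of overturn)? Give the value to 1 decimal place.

1.7 °C

Neutral buoyancy requires Δρ = 0, i.e. −α(T_deep − T_surf′) + β(S_deep − S_surf) = 0.
T_surf′ = T_deep − (β/α)·ΔS = 2.7 − (8 × 10⁻⁴/1.5 × 10⁻⁴)·(+0.18) = 1.740 °C.
Cooling required: 3.8 − (1.740) = 2.060 °C.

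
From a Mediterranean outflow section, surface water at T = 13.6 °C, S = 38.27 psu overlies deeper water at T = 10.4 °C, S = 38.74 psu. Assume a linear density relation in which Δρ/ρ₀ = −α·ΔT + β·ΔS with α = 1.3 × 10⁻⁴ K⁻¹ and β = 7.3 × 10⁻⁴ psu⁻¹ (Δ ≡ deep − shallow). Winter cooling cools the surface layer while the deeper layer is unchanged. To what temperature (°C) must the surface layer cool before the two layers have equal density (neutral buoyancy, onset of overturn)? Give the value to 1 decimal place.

Neutral buoyancy requires Δρ = 0, i.e. −α(T_deep − T_surf′) + β(S_deep − S_surf) = 0.
T_surf′ = T_deep − (β/α)·ΔS = 10.4 − (7.3 × 10⁻⁴/1.3 × 10⁻⁴)·(+0.47) = 7.761 °C.
Cooling required: 13.6 − (7.761) = 5.839 °C.

7.8 °C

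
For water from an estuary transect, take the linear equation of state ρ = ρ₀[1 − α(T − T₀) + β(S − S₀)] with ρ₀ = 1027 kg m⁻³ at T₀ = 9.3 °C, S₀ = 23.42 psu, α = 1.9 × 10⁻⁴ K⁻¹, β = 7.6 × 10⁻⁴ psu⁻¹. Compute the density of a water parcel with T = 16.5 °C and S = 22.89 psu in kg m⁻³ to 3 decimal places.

1025.181 kg m⁻³

T − T₀ = +7.2 K, S − S₀ = -0.53 psu.
Bracket = 1 − α·(+7.2) + β·(-0.53) = 1 + (-1.7708 × 10⁻³) = 0.9982292.
ρ = 1027 × 0.9982292 = 1025.181 kg m⁻³.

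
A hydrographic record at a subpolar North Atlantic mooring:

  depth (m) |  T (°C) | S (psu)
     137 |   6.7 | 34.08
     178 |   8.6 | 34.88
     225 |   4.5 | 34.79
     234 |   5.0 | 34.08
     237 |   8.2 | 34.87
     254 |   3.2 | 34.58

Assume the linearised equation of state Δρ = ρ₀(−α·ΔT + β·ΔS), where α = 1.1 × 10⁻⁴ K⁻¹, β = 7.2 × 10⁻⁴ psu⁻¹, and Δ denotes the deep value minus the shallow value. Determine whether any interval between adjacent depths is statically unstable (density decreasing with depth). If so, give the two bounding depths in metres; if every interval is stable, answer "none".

225–234 m

Evaluate Δρ/ρ₀ = −αΔT + βΔS across each adjacent pair:
  137–178 m: −αΔT+βΔS = −(1.1 × 10⁻⁴)(+1.9)+(7.2 × 10⁻⁴)(+0.80) = 3.7 × 10⁻⁴ → stable
  178–225 m: −αΔT+βΔS = −(1.1 × 10⁻⁴)(-4.1)+(7.2 × 10⁻⁴)(-0.09) = 3.9 × 10⁻⁴ → stable
  225–234 m: −αΔT+βΔS = −(1.1 × 10⁻⁴)(+0.5)+(7.2 × 10⁻⁴)(-0.71) = -5.7 × 10⁻⁴ → UNSTABLE
  234–237 m: −αΔT+βΔS = −(1.1 × 10⁻⁴)(+3.2)+(7.2 × 10⁻⁴)(+0.79) = 2.2 × 10⁻⁴ → stable
  237–254 m: −αΔT+βΔS = −(1.1 × 10⁻⁴)(-5.0)+(7.2 × 10⁻⁴)(-0.29) = 3.4 × 10⁻⁴ → stable
The 225–234 m interval has Δρ < 0: lighter water underlies denser water.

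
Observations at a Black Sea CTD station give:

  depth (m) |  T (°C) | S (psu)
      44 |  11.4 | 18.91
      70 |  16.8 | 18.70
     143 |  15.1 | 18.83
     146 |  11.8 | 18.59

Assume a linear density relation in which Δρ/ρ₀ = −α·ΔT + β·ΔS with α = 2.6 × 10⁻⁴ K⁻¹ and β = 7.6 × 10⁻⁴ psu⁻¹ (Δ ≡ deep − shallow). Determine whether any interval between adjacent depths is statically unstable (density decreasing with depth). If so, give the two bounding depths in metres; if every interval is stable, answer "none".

44–70 m

Evaluate Δρ/ρ₀ = −αΔT + βΔS across each adjacent pair:
  44–70 m: −αΔT+βΔS = −(2.6 × 10⁻⁴)(+5.4)+(7.6 × 10⁻⁴)(-0.21) = -1.6 × 10⁻³ → UNSTABLE
  70–143 m: −αΔT+βΔS = −(2.6 × 10⁻⁴)(-1.7)+(7.6 × 10⁻⁴)(+0.13) = 5.4 × 10⁻⁴ → stable
  143–146 m: −αΔT+βΔS = −(2.6 × 10⁻⁴)(-3.3)+(7.6 × 10⁻⁴)(-0.24) = 6.8 × 10⁻⁴ → stable
The 44–70 m interval has Δρ < 0: lighter water underlies denser water.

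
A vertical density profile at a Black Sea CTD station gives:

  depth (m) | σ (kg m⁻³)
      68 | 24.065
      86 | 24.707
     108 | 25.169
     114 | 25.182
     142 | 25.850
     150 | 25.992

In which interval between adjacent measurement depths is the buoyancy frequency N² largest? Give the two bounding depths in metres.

Compute the density gradient over each adjacent pair:
  68–86 m: Δρ/Δz = 0.642/18 = 0.036 kg m⁻⁴
  86–108 m: Δρ/Δz = 0.462/22 = 0.021 kg m⁻⁴
  108–114 m: Δρ/Δz = 0.013/6 = 2.2 × 10⁻³ kg m⁻⁴
  114–142 m: Δρ/Δz = 0.668/28 = 0.024 kg m⁻⁴
  142–150 m: Δρ/Δz = 0.142/8 = 0.018 kg m⁻⁴
The largest gradient is in the 68–86 m interval — the pycnocline.

68–86 m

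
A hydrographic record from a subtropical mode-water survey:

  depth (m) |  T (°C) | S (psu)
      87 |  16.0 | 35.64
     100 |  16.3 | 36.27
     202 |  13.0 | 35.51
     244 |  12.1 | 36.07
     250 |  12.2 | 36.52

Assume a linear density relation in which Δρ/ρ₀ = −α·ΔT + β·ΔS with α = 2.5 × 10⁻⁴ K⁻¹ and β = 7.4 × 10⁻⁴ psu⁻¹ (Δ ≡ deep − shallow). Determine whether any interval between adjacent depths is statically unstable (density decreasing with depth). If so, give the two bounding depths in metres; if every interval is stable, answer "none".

none

Evaluate Δρ/ρ₀ = −αΔT + βΔS across each adjacent pair:
  87–100 m: −αΔT+βΔS = −(2.5 × 10⁻⁴)(+0.3)+(7.4 × 10⁻⁴)(+0.63) = 3.9 × 10⁻⁴ → stable
  100–202 m: −αΔT+βΔS = −(2.5 × 10⁻⁴)(-3.3)+(7.4 × 10⁻⁴)(-0.76) = 2.6 × 10⁻⁴ → stable
  202–244 m: −αΔT+βΔS = −(2.5 × 10⁻⁴)(-0.9)+(7.4 × 10⁻⁴)(+0.56) = 6.4 × 10⁻⁴ → stable
  244–250 m: −αΔT+βΔS = −(2.5 × 10⁻⁴)(+0.1)+(7.4 × 10⁻⁴)(+0.45) = 3.1 × 10⁻⁴ → stable
Every interval has Δρ > 0: the column is stably stratified throughout.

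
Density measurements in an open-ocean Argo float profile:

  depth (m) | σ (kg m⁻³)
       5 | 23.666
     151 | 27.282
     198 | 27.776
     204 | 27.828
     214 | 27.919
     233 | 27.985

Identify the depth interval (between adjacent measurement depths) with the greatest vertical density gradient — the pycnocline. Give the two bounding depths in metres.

Compute the density gradient over each adjacent pair:
  5–151 m: Δρ/Δz = 3.616/146 = 0.025 kg m⁻⁴
  151–198 m: Δρ/Δz = 0.494/47 = 0.011 kg m⁻⁴
  198–204 m: Δρ/Δz = 0.052/6 = 8.7 × 10⁻³ kg m⁻⁴
  204–214 m: Δρ/Δz = 0.091/10 = 9.1 × 10⁻³ kg m⁻⁴
  214–233 m: Δρ/Δz = 0.066/19 = 3.5 × 10⁻³ kg m⁻⁴
The largest gradient is in the 5–151 m interval — the pycnocline.

5–151 m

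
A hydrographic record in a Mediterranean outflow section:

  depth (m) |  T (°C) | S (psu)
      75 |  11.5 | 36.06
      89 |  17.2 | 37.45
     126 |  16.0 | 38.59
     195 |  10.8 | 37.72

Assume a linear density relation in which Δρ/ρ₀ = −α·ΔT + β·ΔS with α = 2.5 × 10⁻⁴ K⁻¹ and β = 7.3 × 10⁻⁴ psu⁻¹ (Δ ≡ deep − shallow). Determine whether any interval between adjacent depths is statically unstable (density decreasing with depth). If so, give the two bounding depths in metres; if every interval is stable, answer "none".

Evaluate Δρ/ρ₀ = −αΔT + βΔS across each adjacent pair:
  75–89 m: −αΔT+βΔS = −(2.5 × 10⁻⁴)(+5.7)+(7.3 × 10⁻⁴)(+1.39) = -4.1 × 10⁻⁴ → UNSTABLE
  89–126 m: −αΔT+βΔS = −(2.5 × 10⁻⁴)(-1.2)+(7.3 × 10⁻⁴)(+1.14) = 1.1 × 10⁻³ → stable
  126–195 m: −αΔT+βΔS = −(2.5 × 10⁻⁴)(-5.2)+(7.3 × 10⁻⁴)(-0.87) = 6.6 × 10⁻⁴ → stable
The 75–89 m interval has Δρ < 0: lighter water underlies denser water.

75–89 m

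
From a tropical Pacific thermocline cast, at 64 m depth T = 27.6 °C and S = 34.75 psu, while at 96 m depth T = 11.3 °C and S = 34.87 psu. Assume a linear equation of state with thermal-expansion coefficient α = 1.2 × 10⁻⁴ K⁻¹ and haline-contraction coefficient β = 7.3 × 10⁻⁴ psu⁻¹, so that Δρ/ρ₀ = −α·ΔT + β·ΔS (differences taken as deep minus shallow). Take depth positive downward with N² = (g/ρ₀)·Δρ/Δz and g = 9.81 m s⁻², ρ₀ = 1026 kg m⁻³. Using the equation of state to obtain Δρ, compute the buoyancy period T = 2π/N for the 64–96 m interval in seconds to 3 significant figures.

ΔT = -16.3 K, ΔS = +0.12 psu (deep − shallow).
Δρ/ρ₀ = −αΔT + βΔS = 1.956 × 10⁻³ + 8.76 × 10⁻⁵ = 2.0436 × 10⁻³, so Δρ ≈ 2.097 kg m⁻³.
N² = (g/ρ₀)·Δρ/Δz = g·(Δρ/ρ₀)/Δz = 9.81 × 2.0436 × 10⁻³ / 32 = 6.2649 × 10⁻⁴ s⁻².
N = √(6.2649 × 10⁻⁴) = 0.025030 rad s⁻¹ → T = 2π/N = 251.03 s ≈ 251 s.

251 s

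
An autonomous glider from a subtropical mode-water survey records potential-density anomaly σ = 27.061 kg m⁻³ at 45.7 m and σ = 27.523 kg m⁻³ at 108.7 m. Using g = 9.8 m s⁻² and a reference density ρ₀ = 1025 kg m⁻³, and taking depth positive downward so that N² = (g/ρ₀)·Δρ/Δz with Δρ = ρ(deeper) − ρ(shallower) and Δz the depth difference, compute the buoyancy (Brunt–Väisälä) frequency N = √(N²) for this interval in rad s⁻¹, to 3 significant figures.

Δρ = 1027.523 − 1027.061 = 0.462 kg m⁻³ over Δz = 108.7 − 45.7 = 63 m.
N² = (9.8/1025) × (0.462/63) = 7.0114 × 10⁻⁵ s⁻².
N = √(7.0114 × 10⁻⁵) = 8.3734 × 10⁻³ rad s⁻¹ ≈ 8.37 × 10⁻³ rad s⁻¹.

8.37 × 10⁻³ rad s⁻¹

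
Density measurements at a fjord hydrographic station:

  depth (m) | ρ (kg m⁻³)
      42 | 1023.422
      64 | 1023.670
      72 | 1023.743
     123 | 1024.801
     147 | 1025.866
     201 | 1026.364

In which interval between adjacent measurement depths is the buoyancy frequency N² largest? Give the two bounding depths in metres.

Compute the density gradient over each adjacent pair:
  42–64 m: Δρ/Δz = 0.248/22 = 0.011 kg m⁻⁴
  64–72 m: Δρ/Δz = 0.073/8 = 9.1 × 10⁻³ kg m⁻⁴
  72–123 m: Δρ/Δz = 1.058/51 = 0.021 kg m⁻⁴
  123–147 m: Δρ/Δz = 1.065/24 = 0.044 kg m⁻⁴
  147–201 m: Δρ/Δz = 0.498/54 = 9.2 × 10⁻³ kg m⁻⁴
The largest gradient is in the 123–147 m interval — the pycnocline.

123–147 m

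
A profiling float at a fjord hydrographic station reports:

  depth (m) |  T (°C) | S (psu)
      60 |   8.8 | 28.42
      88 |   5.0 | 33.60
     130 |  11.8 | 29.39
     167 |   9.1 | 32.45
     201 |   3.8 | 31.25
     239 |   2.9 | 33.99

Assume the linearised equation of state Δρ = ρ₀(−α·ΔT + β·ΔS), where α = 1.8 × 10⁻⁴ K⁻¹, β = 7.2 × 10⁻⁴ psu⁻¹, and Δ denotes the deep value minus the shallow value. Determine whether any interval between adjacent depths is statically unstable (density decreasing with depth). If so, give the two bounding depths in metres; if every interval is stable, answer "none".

88–130 m

Evaluate Δρ/ρ₀ = −αΔT + βΔS across each adjacent pair:
  60–88 m: −αΔT+βΔS = −(1.8 × 10⁻⁴)(-3.8)+(7.2 × 10⁻⁴)(+5.18) = 4.4 × 10⁻³ → stable
  88–130 m: −αΔT+βΔS = −(1.8 × 10⁻⁴)(+6.8)+(7.2 × 10⁻⁴)(-4.21) = -4.3 × 10⁻³ → UNSTABLE
  130–167 m: −αΔT+βΔS = −(1.8 × 10⁻⁴)(-2.7)+(7.2 × 10⁻⁴)(+3.06) = 2.7 × 10⁻³ → stable
  167–201 m: −αΔT+βΔS = −(1.8 × 10⁻⁴)(-5.3)+(7.2 × 10⁻⁴)(-1.20) = 9.0 × 10⁻⁵ → stable
  201–239 m: −αΔT+βΔS = −(1.8 × 10⁻⁴)(-0.9)+(7.2 × 10⁻⁴)(+2.74) = 2.1 × 10⁻³ → stable
The 88–130 m interval has Δρ < 0: lighter water underlies denser water.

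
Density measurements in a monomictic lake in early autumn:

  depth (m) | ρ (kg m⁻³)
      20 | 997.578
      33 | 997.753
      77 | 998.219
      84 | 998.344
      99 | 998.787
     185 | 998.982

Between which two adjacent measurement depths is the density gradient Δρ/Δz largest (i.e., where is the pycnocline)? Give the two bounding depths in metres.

Compute the density gradient over each adjacent pair:
  20–33 m: Δρ/Δz = 0.175/13 = 0.013 kg m⁻⁴
  33–77 m: Δρ/Δz = 0.466/44 = 0.011 kg m⁻⁴
  77–84 m: Δρ/Δz = 0.125/7 = 0.018 kg m⁻⁴
  84–99 m: Δρ/Δz = 0.443/15 = 0.030 kg m⁻⁴
  99–185 m: Δρ/Δz = 0.195/86 = 2.3 × 10⁻³ kg m⁻⁴
The largest gradient is in the 84–99 m interval — the pycnocline.

84–99 m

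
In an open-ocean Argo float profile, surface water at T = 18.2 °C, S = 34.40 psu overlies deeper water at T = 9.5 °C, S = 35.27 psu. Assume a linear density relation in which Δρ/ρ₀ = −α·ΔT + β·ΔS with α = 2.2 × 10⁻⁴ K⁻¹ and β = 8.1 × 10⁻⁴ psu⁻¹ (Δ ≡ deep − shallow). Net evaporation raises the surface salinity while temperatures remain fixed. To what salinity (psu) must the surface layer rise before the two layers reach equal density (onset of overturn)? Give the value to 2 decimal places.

Neutral buoyancy requires −α(T_deep − T_surf) + β(S_deep − S_surf′) = 0.
S_surf′ = S_deep − (α/β)·ΔT = 35.27 − (2.2 × 10⁻⁴/8.1 × 10⁻⁴)·(-8.7) = 37.6330 psu.
Increase required: 37.6330 − 34.40 = 3.2330 psu.

37.63 psu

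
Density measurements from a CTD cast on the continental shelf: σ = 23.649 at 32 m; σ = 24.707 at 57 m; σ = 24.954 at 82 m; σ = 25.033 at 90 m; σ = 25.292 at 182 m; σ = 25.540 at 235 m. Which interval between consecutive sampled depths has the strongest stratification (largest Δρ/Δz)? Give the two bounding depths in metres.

Compute the density gradient over each adjacent pair:
  32–57 m: Δρ/Δz = 1.058/25 = 0.042 kg m⁻⁴
  57–82 m: Δρ/Δz = 0.247/25 = 9.9 × 10⁻³ kg m⁻⁴
  82–90 m: Δρ/Δz = 0.079/8 = 9.9 × 10⁻³ kg m⁻⁴
  90–182 m: Δρ/Δz = 0.259/92 = 2.8 × 10⁻³ kg m⁻⁴
  182–235 m: Δρ/Δz = 0.248/53 = 4.7 × 10⁻³ kg m⁻⁴
The largest gradient is in the 32–57 m interval — the pycnocline.

32–57 m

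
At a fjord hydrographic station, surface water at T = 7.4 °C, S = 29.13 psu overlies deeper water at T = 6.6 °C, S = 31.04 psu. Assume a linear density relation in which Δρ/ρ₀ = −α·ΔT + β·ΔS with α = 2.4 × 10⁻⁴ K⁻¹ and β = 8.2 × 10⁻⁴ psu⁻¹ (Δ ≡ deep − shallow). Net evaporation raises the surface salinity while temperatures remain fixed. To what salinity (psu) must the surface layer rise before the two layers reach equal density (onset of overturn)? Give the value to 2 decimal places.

31.27 psu

Neutral buoyancy requires −α(T_deep − T_surf) + β(S_deep − S_surf′) = 0.
S_surf′ = S_deep − (α/β)·ΔT = 31.04 − (2.4 × 10⁻⁴/8.2 × 10⁻⁴)·(-0.8) = 31.2741 psu.
Increase required: 31.2741 − 29.13 = 2.1441 psu.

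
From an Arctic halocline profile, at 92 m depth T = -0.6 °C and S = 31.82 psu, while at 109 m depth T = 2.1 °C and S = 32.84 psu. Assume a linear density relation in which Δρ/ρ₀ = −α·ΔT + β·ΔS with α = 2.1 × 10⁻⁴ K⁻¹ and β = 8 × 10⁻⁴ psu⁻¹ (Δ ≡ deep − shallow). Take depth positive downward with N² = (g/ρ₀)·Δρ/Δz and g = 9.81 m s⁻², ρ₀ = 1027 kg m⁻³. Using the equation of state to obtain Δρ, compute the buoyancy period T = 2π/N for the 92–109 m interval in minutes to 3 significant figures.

ΔT = +2.7 K, ΔS = +1.02 psu (deep − shallow).
Δρ/ρ₀ = −αΔT + βΔS = -5.67 × 10⁻⁴ + 8.16 × 10⁻⁴ = 2.49 × 10⁻⁴, so Δρ ≈ 0.2557 kg m⁻³.
N² = (g/ρ₀)·Δρ/Δz = g·(Δρ/ρ₀)/Δz = 9.81 × 2.49 × 10⁻⁴ / 17 = 1.4369 × 10⁻⁴ s⁻².
N = √(1.4369 × 10⁻⁴) = 0.011987 rad s⁻¹ → T = 2π/N = 524.17 s = 8.7362 min ≈ 8.74 min.

8.74 min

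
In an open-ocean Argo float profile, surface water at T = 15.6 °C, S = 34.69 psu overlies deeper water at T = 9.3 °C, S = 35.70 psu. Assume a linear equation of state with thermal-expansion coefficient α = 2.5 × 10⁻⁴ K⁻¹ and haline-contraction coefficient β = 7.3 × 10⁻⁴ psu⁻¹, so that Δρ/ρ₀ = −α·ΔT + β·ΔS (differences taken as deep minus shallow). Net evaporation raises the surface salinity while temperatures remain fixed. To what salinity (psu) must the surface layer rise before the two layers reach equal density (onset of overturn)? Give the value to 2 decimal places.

37.86 psu

Neutral buoyancy requires −α(T_deep − T_surf) + β(S_deep − S_surf′) = 0.
S_surf′ = S_deep − (α/β)·ΔT = 35.70 − (2.5 × 10⁻⁴/7.3 × 10⁻⁴)·(-6.3) = 37.8575 psu.
Increase required: 37.8575 − 34.69 = 3.1675 psu.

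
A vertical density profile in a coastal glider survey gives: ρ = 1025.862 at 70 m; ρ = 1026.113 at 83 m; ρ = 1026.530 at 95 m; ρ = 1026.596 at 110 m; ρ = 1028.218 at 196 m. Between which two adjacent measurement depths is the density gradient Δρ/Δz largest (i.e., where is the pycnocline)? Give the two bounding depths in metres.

Compute the density gradient over each adjacent pair:
  70–83 m: Δρ/Δz = 0.251/13 = 0.019 kg m⁻⁴
  83–95 m: Δρ/Δz = 0.417/12 = 0.035 kg m⁻⁴
  95–110 m: Δρ/Δz = 0.066/15 = 4.4 × 10⁻³ kg m⁻⁴
  110–196 m: Δρ/Δz = 1.622/86 = 0.019 kg m⁻⁴
The largest gradient is in the 83–95 m interval — the pycnocline.

83–95 m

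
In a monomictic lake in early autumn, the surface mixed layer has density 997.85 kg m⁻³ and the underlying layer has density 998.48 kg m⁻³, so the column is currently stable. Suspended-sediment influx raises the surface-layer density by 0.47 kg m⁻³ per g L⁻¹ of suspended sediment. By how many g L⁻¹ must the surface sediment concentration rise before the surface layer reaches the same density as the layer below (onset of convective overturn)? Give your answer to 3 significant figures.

Density deficit of the surface layer: 998.48 − 997.85 = 0.63 kg m⁻³.
Required change = 0.63 / 0.47 = 1.34 g L⁻¹.

1.34 g L⁻¹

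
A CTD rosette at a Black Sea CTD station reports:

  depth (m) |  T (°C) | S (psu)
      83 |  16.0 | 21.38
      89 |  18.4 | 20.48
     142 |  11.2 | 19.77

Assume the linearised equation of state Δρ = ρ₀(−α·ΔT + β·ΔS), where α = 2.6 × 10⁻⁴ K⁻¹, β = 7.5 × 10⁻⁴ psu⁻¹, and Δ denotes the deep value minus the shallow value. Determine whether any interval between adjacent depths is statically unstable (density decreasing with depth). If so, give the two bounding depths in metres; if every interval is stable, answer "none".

Evaluate Δρ/ρ₀ = −αΔT + βΔS across each adjacent pair:
  83–89 m: −αΔT+βΔS = −(2.6 × 10⁻⁴)(+2.4)+(7.5 × 10⁻⁴)(-0.90) = -1.3 × 10⁻³ → UNSTABLE
  89–142 m: −αΔT+βΔS = −(2.6 × 10⁻⁴)(-7.2)+(7.5 × 10⁻⁴)(-0.71) = 1.3 × 10⁻³ → stable
The 83–89 m interval has Δρ < 0: lighter water underlies denser water.

83–89 m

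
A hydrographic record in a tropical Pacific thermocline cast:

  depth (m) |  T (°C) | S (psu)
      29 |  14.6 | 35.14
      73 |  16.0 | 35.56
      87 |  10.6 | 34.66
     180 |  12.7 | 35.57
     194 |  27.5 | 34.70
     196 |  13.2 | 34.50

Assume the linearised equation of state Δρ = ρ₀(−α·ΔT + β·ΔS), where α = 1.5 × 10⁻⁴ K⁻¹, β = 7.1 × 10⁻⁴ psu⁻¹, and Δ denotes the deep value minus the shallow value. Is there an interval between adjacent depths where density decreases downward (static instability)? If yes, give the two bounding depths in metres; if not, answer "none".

180–194 m

Evaluate Δρ/ρ₀ = −αΔT + βΔS across each adjacent pair:
  29–73 m: −αΔT+βΔS = −(1.5 × 10⁻⁴)(+1.4)+(7.1 × 10⁻⁴)(+0.42) = 8.8 × 10⁻⁵ → stable
  73–87 m: −αΔT+βΔS = −(1.5 × 10⁻⁴)(-5.4)+(7.1 × 10⁻⁴)(-0.90) = 1.7 × 10⁻⁴ → stable
  87–180 m: −αΔT+βΔS = −(1.5 × 10⁻⁴)(+2.1)+(7.1 × 10⁻⁴)(+0.91) = 3.3 × 10⁻⁴ → stable
  180–194 m: −αΔT+βΔS = −(1.5 × 10⁻⁴)(+14.8)+(7.1 × 10⁻⁴)(-0.87) = -2.8 × 10⁻³ → UNSTABLE
  194–196 m: −αΔT+βΔS = −(1.5 × 10⁻⁴)(-14.3)+(7.1 × 10⁻⁴)(-0.20) = 2.0 × 10⁻³ → stable
The 180–194 m interval has Δρ < 0: lighter water underlies denser water.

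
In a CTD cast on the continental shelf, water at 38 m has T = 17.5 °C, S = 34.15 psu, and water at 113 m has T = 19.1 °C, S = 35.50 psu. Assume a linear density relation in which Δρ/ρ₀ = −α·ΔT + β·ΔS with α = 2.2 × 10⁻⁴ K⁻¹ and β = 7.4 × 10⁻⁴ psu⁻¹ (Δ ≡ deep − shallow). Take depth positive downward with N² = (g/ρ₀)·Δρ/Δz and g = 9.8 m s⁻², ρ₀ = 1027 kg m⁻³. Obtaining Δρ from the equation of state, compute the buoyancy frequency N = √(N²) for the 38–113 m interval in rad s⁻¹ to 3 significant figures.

ΔT = +1.6 K, ΔS = +1.35 psu (deep − shallow).
Δρ/ρ₀ = −αΔT + βΔS = -3.52 × 10⁻⁴ + 9.99 × 10⁻⁴ = 6.47 × 10⁻⁴, so Δρ ≈ 0.6645 kg m⁻³.
N² = (g/ρ₀)·Δρ/Δz = g·(Δρ/ρ₀)/Δz = 9.8 × 6.47 × 10⁻⁴ / 75 = 8.4541 × 10⁻⁵ s⁻².
N = √(8.4541 × 10⁻⁵) = 9.1946 × 10⁻³ rad s⁻¹ ≈ 9.19 × 10⁻³ rad s⁻¹.

9.19 × 10⁻³ rad s⁻¹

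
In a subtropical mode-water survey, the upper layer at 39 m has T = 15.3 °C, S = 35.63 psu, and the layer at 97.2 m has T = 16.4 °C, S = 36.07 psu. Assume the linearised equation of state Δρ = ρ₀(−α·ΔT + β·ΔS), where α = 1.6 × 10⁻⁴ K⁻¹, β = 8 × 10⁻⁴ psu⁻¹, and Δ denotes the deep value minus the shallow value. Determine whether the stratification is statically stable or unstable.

ΔT = 16.4 − 15.3 = +1.1 K and ΔS = 36.07 − 35.63 = +0.44 psu (deep − shallow).
−αΔT = -1.76 × 10⁻⁴; βΔS = 3.52 × 10⁻⁴; sum Δρ/ρ₀ = 1.76 × 10⁻⁴.
Δρ/ρ₀ > 0, so Δρ > 0: deeper water is denser → statically stable.

stable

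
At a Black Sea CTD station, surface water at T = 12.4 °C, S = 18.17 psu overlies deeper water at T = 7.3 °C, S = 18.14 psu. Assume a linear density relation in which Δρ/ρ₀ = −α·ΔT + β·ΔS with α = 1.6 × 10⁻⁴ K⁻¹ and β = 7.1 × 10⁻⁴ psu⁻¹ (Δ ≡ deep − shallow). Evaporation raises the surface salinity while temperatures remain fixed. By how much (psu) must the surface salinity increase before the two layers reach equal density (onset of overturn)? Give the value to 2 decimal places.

Neutral buoyancy requires −α(T_deep − T_surf) + β(S_deep − S_surf′) = 0.
S_surf′ = S_deep − (α/β)·ΔT = 18.14 − (1.6 × 10⁻⁴/7.1 × 10⁻⁴)·(-5.1) = 19.2893 psu.
Increase required: 19.2893 − 18.17 = 1.1193 psu.

1.12 psu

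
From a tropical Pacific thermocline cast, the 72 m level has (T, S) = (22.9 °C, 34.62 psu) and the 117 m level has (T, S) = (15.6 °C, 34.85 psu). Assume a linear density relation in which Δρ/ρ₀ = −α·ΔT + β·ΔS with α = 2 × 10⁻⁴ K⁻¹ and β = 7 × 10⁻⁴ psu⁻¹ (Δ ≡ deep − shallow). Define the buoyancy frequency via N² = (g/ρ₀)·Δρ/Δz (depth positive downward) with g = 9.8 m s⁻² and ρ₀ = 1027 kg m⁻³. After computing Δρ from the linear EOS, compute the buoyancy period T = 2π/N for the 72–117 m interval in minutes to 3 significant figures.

5.57 min

ΔT = -7.3 K, ΔS = +0.23 psu (deep − shallow).
Δρ/ρ₀ = −αΔT + βΔS = 1.46 × 10⁻³ + 1.61 × 10⁻⁴ = 1.621 × 10⁻³, so Δρ ≈ 1.665 kg m⁻³.
N² = (g/ρ₀)·Δρ/Δz = g·(Δρ/ρ₀)/Δz = 9.8 × 1.621 × 10⁻³ / 45 = 3.5302 × 10⁻⁴ s⁻².
N = √(3.5302 × 10⁻⁴) = 0.018789 rad s⁻¹ → T = 2π/N = 334.41 s = 5.5735 min ≈ 5.57 min.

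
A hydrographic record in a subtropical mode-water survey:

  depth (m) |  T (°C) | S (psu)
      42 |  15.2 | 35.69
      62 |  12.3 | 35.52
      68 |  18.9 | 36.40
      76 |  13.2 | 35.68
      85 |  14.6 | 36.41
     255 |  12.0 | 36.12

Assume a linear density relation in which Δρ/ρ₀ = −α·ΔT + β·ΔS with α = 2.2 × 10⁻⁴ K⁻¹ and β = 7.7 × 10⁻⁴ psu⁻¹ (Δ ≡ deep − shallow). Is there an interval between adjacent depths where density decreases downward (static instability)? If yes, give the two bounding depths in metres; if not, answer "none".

Evaluate Δρ/ρ₀ = −αΔT + βΔS across each adjacent pair:
  42–62 m: −αΔT+βΔS = −(2.2 × 10⁻⁴)(-2.9)+(7.7 × 10⁻⁴)(-0.17) = 5.1 × 10⁻⁴ → stable
  62–68 m: −αΔT+βΔS = −(2.2 × 10⁻⁴)(+6.6)+(7.7 × 10⁻⁴)(+0.88) = -7.7 × 10⁻⁴ → UNSTABLE
  68–76 m: −αΔT+βΔS = −(2.2 × 10⁻⁴)(-5.7)+(7.7 × 10⁻⁴)(-0.72) = 7.0 × 10⁻⁴ → stable
  76–85 m: −αΔT+βΔS = −(2.2 × 10⁻⁴)(+1.4)+(7.7 × 10⁻⁴)(+0.73) = 2.5 × 10⁻⁴ → stable
  85–255 m: −αΔT+βΔS = −(2.2 × 10⁻⁴)(-2.6)+(7.7 × 10⁻⁴)(-0.29) = 3.5 × 10⁻⁴ → stable
The 62–68 m interval has Δρ < 0: lighter water underlies denser water.

62–68 m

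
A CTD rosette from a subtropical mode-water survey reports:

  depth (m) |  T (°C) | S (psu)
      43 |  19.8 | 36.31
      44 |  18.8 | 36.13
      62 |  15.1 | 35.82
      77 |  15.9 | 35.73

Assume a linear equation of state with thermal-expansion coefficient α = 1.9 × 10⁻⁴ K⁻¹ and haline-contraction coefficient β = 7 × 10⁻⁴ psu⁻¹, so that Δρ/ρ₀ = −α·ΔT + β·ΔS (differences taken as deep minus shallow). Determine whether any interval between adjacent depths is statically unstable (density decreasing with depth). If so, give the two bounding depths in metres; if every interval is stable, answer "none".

62–77 m

Evaluate Δρ/ρ₀ = −αΔT + βΔS across each adjacent pair:
  43–44 m: −αΔT+βΔS = −(1.9 × 10⁻⁴)(-1.0)+(7 × 10⁻⁴)(-0.18) = 6.4 × 10⁻⁵ → stable
  44–62 m: −αΔT+βΔS = −(1.9 × 10⁻⁴)(-3.7)+(7 × 10⁻⁴)(-0.31) = 4.9 × 10⁻⁴ → stable
  62–77 m: −αΔT+βΔS = −(1.9 × 10⁻⁴)(+0.8)+(7 × 10⁻⁴)(-0.09) = -2.2 × 10⁻⁴ → UNSTABLE
The 62–77 m interval has Δρ < 0: lighter water underlies denser water.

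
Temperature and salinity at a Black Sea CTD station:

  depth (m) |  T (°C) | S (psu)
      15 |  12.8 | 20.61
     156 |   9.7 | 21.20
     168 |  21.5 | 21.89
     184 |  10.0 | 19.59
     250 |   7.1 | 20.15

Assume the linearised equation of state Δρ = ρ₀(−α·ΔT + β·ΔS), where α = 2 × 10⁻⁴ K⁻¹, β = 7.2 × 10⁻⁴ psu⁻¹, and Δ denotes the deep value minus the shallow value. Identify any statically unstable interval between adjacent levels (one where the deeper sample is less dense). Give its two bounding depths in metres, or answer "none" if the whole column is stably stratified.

156–168 m

Evaluate Δρ/ρ₀ = −αΔT + βΔS across each adjacent pair:
  15–156 m: −αΔT+βΔS = −(2 × 10⁻⁴)(-3.1)+(7.2 × 10⁻⁴)(+0.59) = 1.0 × 10⁻³ → stable
  156–168 m: −αΔT+βΔS = −(2 × 10⁻⁴)(+11.8)+(7.2 × 10⁻⁴)(+0.69) = -1.9 × 10⁻³ → UNSTABLE
  168–184 m: −αΔT+βΔS = −(2 × 10⁻⁴)(-11.5)+(7.2 × 10⁻⁴)(-2.30) = 6.4 × 10⁻⁴ → stable
  184–250 m: −αΔT+βΔS = −(2 × 10⁻⁴)(-2.9)+(7.2 × 10⁻⁴)(+0.56) = 9.8 × 10⁻⁴ → stable
The 156–168 m interval has Δρ < 0: lighter water underlies denser water.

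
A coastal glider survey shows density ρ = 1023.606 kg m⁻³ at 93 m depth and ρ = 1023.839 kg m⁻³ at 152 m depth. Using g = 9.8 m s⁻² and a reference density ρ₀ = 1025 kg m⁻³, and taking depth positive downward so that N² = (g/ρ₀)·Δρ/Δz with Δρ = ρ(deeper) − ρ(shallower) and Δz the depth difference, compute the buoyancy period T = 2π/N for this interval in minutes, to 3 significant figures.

17.0 min

Δρ = 1023.839 − 1023.606 = 0.233 kg m⁻³ over Δz = 152 − 93 = 59 m.
N² = (9.8/1025) × (0.233/59) = 3.7758 × 10⁻⁵ s⁻².
N = √(3.7758 × 10⁻⁵) = 6.1448 × 10⁻³ rad s⁻¹, so T = 2π/N = 1.0225 × 10³ s = 17.042 min ≈ 17.0 min.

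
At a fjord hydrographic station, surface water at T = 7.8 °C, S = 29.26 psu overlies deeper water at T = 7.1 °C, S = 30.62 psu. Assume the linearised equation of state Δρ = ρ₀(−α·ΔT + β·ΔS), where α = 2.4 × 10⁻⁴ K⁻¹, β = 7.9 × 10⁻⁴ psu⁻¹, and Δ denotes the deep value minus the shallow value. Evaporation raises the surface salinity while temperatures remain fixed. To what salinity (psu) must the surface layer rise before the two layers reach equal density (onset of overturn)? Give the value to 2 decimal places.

30.83 psu

Neutral buoyancy requires −α(T_deep − T_surf) + β(S_deep − S_surf′) = 0.
S_surf′ = S_deep − (α/β)·ΔT = 30.62 − (2.4 × 10⁻⁴/7.9 × 10⁻⁴)·(-0.7) = 30.8327 psu.
Increase required: 30.8327 − 29.26 = 1.5727 psu.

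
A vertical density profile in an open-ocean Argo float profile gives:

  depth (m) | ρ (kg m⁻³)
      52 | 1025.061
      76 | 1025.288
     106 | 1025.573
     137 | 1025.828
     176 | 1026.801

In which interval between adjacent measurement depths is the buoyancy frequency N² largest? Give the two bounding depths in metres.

Compute the density gradient over each adjacent pair:
  52–76 m: Δρ/Δz = 0.227/24 = 9.5 × 10⁻³ kg m⁻⁴
  76–106 m: Δρ/Δz = 0.285/30 = 9.5 × 10⁻³ kg m⁻⁴
  106–137 m: Δρ/Δz = 0.255/31 = 8.2 × 10⁻³ kg m⁻⁴
  137–176 m: Δρ/Δz = 0.973/39 = 0.025 kg m⁻⁴
The largest gradient is in the 137–176 m interval — the pycnocline.

137–176 m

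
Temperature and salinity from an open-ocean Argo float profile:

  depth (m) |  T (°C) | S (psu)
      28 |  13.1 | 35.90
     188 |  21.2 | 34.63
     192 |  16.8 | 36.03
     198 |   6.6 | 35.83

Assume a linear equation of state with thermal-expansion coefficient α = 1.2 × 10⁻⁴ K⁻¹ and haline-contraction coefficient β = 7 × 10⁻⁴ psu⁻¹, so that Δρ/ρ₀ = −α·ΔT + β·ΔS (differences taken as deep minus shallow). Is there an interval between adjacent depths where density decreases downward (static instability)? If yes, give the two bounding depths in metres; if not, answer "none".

28–188 m

Evaluate Δρ/ρ₀ = −αΔT + βΔS across each adjacent pair:
  28–188 m: −αΔT+βΔS = −(1.2 × 10⁻⁴)(+8.1)+(7 × 10⁻⁴)(-1.27) = -1.9 × 10⁻³ → UNSTABLE
  188–192 m: −αΔT+βΔS = −(1.2 × 10⁻⁴)(-4.4)+(7 × 10⁻⁴)(+1.40) = 1.5 × 10⁻³ → stable
  192–198 m: −αΔT+βΔS = −(1.2 × 10⁻⁴)(-10.2)+(7 × 10⁻⁴)(-0.20) = 1.1 × 10⁻³ → stable
The 28–188 m interval has Δρ < 0: lighter water underlies denser water.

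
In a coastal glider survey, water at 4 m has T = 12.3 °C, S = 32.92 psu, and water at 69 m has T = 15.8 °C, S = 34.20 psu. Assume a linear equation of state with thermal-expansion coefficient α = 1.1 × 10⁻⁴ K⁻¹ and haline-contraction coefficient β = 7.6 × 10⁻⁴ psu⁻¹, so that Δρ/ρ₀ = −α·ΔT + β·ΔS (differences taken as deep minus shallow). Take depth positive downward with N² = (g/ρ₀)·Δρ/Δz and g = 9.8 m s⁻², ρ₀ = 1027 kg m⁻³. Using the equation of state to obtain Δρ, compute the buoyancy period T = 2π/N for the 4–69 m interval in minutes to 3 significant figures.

ΔT = +3.5 K, ΔS = +1.28 psu (deep − shallow).
Δρ/ρ₀ = −αΔT + βΔS = -3.85 × 10⁻⁴ + 9.728 × 10⁻⁴ = 5.878 × 10⁻⁴, so Δρ ≈ 0.6037 kg m⁻³.
N² = (g/ρ₀)·Δρ/Δz = g·(Δρ/ρ₀)/Δz = 9.8 × 5.878 × 10⁻⁴ / 65 = 8.8622 × 10⁻⁵ s⁻².
N = √(8.8622 × 10⁻⁵) = 9.4139 × 10⁻³ rad s⁻¹ → T = 2π/N = 667.44 s = 11.124 min ≈ 11.1 min.

11.1 min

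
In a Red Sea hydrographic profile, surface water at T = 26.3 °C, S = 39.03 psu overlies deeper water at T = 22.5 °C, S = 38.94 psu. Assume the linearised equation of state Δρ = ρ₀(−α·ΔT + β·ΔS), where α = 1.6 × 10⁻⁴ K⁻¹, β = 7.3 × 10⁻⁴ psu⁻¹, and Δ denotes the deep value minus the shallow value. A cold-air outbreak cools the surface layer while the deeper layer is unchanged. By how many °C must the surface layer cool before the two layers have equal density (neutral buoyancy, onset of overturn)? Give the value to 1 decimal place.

3.4 °C

Neutral buoyancy requires Δρ = 0, i.e. −α(T_deep − T_surf′) + β(S_deep − S_surf) = 0.
T_surf′ = T_deep − (β/α)·ΔS = 22.5 − (7.3 × 10⁻⁴/1.6 × 10⁻⁴)·(-0.09) = 22.911 °C.
Cooling required: 26.3 − (22.911) = 3.389 °C.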